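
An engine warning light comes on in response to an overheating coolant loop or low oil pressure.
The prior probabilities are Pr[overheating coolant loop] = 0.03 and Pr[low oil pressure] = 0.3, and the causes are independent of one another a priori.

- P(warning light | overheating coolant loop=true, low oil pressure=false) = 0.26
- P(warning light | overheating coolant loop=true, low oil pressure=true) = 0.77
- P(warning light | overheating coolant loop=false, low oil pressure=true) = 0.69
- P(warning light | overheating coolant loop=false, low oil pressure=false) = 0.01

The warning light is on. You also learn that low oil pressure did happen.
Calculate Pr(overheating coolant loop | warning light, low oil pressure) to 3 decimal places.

Pr(overheating coolant loop | warning light, low oil pressure) ≈ 0.033

Weight on overheating coolant loop=true, given the evidence: 0.77×0.03 = 0.023100
The normalizing constant is 0.69×0.97 + 0.77×0.03 = 0.692400
Posterior = 0.023100 / 0.692400 ≈ 0.033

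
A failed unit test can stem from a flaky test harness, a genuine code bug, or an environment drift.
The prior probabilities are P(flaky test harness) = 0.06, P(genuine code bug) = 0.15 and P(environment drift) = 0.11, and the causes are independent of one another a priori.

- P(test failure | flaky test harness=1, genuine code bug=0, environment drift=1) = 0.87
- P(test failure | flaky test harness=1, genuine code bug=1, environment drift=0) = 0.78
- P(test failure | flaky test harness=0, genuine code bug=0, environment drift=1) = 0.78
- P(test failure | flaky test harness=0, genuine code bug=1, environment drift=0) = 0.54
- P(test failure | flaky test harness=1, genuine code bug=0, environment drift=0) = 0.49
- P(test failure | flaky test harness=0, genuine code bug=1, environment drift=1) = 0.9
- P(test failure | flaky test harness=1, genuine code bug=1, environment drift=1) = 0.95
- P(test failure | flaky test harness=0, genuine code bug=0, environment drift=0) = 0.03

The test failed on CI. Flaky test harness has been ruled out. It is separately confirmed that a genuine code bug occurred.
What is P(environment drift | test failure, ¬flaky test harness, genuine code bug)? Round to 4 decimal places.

P(environment drift | test failure, ¬flaky test harness, genuine code bug) ≈ 0.1708

Numerator (weight on configurations with environment drift): 0.9*0.11 = 0.099000
The normalizing constant is 0.54*0.89 + 0.9*0.11 = 0.579600
Posterior = 0.099000 / 0.579600 ≈ 0.1708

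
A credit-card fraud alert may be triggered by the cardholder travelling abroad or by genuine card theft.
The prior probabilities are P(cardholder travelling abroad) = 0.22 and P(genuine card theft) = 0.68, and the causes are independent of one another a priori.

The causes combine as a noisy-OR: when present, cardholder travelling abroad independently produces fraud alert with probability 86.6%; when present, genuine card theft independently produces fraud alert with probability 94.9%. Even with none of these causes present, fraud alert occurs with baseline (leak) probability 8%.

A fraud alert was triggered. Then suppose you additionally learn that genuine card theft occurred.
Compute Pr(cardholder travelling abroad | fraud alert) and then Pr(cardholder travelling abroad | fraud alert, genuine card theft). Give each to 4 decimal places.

Pr(cardholder travelling abroad | fraud alert) ≈ 0.2859; Pr(cardholder travelling abroad | fraud alert, genuine card theft) ≈ 0.2272

Under noisy-OR, P(fraud alert | causes) = 1 − (1−0.08)·∏(1−qᵢ) over the active causes.
By total probability over the 4 (cardholder travelling abroad, genuine card theft) configurations:
  P(fraud alert) = 0.08·0.78·0.32 + 0.95308·0.78·0.68 + 0.87672·0.22·0.32 + 0.993713·0.22·0.68
        = 0.019968 + 0.505514 + 0.061721 + 0.148659 = 0.735862
Keeping only the cardholder travelling abroad-present terms gives 0.210380, so
  P(cardholder travelling abroad | fraud alert) = 0.210380 / 0.735862 ≈ 0.2859

With the extra evidence:
For the numerator, keep only cardholder travelling abroad=true terms: 0.993713*0.22 = 0.218617
The normalizing constant is 0.95308*0.78 + 0.993713*0.22 = 0.962019
P(cardholder travelling abroad | fraud alert, genuine card theft) = 0.218617/0.962019 ≈ 0.2272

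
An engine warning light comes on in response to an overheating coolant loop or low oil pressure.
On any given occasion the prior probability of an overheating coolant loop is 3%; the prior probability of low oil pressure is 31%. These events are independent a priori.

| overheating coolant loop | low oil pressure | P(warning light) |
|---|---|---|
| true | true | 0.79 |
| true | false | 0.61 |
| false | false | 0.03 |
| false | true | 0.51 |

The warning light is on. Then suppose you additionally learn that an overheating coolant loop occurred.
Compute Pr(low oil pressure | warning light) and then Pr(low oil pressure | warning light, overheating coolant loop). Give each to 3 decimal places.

Pr(low oil pressure | warning light) ≈ 0.831; Pr(low oil pressure | warning light, overheating coolant loop) ≈ 0.368

Sum P(warning light|·) weighted by the priors over the 4 (overheating coolant loop, low oil pressure) configurations:
  P(warning light) = 0.03·0.97·0.69 + 0.51·0.97·0.31 + 0.61·0.03·0.69 + 0.79·0.03·0.31
        = 0.020079 + 0.153357 + 0.012627 + 0.007347 = 0.193410
Configurations with low oil pressure contribute 0.160704, so
  P(low oil pressure | warning light) = 0.160704 / 0.193410 ≈ 0.831

Now condition on the additional information:
By total probability over both values of low oil pressure:
  P(warning light | overheating coolant loop) = 0.61×0.69 + 0.79×0.31
        = 0.420900 + 0.244900 = 0.665800
The terms with low oil pressure present sum to 0.244900, so
  P(low oil pressure | warning light, overheating coolant loop) = 0.244900 / 0.665800 ≈ 0.368
Conditioning on overheating coolant loop lowers the posterior on low oil pressure: the classic explaining-away effect in a common-effect structure.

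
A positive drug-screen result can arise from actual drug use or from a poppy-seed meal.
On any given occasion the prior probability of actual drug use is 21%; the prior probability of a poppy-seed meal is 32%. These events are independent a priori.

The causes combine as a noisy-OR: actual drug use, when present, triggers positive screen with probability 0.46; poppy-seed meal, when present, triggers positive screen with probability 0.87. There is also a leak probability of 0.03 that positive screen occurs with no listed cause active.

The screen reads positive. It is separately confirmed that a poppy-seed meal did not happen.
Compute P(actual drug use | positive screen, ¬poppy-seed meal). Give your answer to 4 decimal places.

P(actual drug use | positive screen, ¬poppy-seed meal) ≈ 0.8084

Under noisy-OR, P(positive screen | causes) = 1 − (1−0.03)·∏(1−qᵢ) over the active causes.
Weight on actual drug use=true, given the evidence: 0.4762×0.21 = 0.100002
Normalizer over all consistent configurations: 0.03×0.79 + 0.4762×0.21 = 0.123702
Posterior = 0.100002 / 0.123702 ≈ 0.8084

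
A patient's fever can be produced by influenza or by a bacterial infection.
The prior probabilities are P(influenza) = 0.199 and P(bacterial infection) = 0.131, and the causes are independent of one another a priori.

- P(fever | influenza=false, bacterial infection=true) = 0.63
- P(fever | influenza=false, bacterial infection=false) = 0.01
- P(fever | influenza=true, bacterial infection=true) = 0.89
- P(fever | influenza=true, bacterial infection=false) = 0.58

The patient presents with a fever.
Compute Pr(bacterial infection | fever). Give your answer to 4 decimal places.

Pr(bacterial infection | fever) ≈ 0.4543

By total probability over the 4 (influenza, bacterial infection) configurations:
  P(fever) = 0.01×0.801×0.869 + 0.63×0.801×0.131 + 0.58×0.199×0.869 + 0.89×0.199×0.131
        = 0.006961 + 0.066107 + 0.100300 + 0.023201 = 0.196569
The terms with bacterial infection present sum to 0.089308, so
  P(bacterial infection | fever) = 0.089308 / 0.196569 ≈ 0.4543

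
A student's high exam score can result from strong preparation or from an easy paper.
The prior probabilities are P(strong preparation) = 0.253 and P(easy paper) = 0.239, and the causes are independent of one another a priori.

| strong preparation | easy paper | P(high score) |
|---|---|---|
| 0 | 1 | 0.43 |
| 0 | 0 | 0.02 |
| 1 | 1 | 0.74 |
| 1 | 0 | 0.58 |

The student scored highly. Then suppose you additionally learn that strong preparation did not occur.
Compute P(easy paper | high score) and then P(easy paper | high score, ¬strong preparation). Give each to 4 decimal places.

P(easy paper | high score) ≈ 0.4969; P(easy paper | high score, ¬strong preparation) ≈ 0.8710

Sum P(high score|·) weighted by the priors over the 4 (strong preparation, easy paper) configurations:
  P(high score) = 0.02·0.747·0.761 + 0.43·0.747·0.239 + 0.58·0.253·0.761 + 0.74·0.253·0.239
        = 0.011369 + 0.076769 + 0.111669 + 0.044746 = 0.244553
Keeping only the easy paper-present terms gives 0.121515, so
  P(easy paper | high score) = 0.121515 / 0.244553 ≈ 0.4969

Now condition on the additional information:
Enumerate both values of easy paper and weight by the priors:
  P(high score | ¬strong preparation) = 0.02·0.761 + 0.43·0.239
        = 0.015220 + 0.102770 = 0.117990
Configurations with easy paper contribute 0.102770, so
  P(easy paper | high score, ¬strong preparation) = 0.102770 / 0.117990 ≈ 0.8710
With strong preparation excluded, easy paper must carry more of the explanatory weight for the high score.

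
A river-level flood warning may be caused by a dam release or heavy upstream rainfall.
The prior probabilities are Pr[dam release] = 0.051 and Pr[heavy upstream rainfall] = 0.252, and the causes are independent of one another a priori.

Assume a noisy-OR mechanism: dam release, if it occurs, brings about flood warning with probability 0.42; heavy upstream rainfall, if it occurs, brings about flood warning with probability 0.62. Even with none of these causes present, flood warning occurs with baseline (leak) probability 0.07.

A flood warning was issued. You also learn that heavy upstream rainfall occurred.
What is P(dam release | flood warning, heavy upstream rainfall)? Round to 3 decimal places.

P(dam release | flood warning, heavy upstream rainfall) ≈ 0.062

Under noisy-OR, P(flood warning | causes) = 1 − (1−0.07)·∏(1−qᵢ) over the active causes.
Numerator (weight on configurations with dam release): 0.795028·0.051 = 0.040546
The normalizing constant is 0.6466·0.949 + 0.795028·0.051 = 0.654169
P(dam release | flood warning, heavy upstream rainfall) = 0.040546/0.654169 ≈ 0.062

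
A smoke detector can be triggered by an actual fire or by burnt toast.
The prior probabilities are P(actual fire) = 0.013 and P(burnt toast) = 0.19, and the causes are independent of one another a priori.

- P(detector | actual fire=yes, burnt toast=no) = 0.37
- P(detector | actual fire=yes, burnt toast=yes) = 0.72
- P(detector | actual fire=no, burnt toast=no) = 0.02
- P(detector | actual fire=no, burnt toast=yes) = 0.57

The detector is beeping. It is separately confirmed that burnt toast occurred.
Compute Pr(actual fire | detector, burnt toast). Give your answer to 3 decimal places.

Pr(actual fire | detector, burnt toast) ≈ 0.016

Weight on actual fire=true, given the evidence: 0.72*0.013 = 0.009360
Normalizer over all consistent configurations: 0.57*0.987 + 0.72*0.013 = 0.571950
P(actual fire | detector, burnt toast) = 0.009360/0.571950 ≈ 0.016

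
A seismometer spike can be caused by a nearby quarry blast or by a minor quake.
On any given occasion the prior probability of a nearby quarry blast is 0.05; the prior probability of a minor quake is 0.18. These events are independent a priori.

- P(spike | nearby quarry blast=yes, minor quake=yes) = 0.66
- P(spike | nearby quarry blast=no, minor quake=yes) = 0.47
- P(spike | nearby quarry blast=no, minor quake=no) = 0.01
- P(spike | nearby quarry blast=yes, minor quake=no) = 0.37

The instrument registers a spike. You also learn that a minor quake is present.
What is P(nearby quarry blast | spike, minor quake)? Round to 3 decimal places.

P(nearby quarry blast | spike, minor quake) ≈ 0.069

Enumerate both values of nearby quarry blast and weight by the priors:
  P(spike | minor quake) = 0.47·0.95 + 0.66·0.05
        = 0.446500 + 0.033000 = 0.479500
Configurations with nearby quarry blast contribute 0.033000, so
  P(nearby quarry blast | spike, minor quake) = 0.033000 / 0.479500 ≈ 0.069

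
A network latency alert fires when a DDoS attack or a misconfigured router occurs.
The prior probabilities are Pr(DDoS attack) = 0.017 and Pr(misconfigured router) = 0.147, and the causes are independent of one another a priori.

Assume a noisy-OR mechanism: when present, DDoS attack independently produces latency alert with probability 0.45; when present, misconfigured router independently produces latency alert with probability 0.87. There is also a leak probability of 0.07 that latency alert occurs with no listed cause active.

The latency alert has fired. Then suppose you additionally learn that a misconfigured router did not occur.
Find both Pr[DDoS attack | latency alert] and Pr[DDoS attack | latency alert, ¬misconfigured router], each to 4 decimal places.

Under noisy-OR, P(latency alert | causes) = 1 − (1−0.07)·∏(1−qᵢ) over the active causes.
Sum P(latency alert|·) weighted by the priors over the 4 (DDoS attack, misconfigured router) configurations:
  P(latency alert) = 0.07*0.983*0.853 + 0.8791*0.983*0.147 + 0.4885*0.017*0.853 + 0.933505*0.017*0.147
        = 0.058695 + 0.127031 + 0.007084 + 0.002333 = 0.195143
Configurations with DDoS attack contribute 0.009417, so
  P(DDoS attack | latency alert) = 0.009417 / 0.195143 ≈ 0.0483

Now condition on the additional information:
P(latency alert | ¬misconfigured router) = 0.07×0.983 + 0.4885×0.017 = 0.068810 + 0.008305 = 0.077115
Restricting to configurations with DDoS attack present: 0.4885×0.017 = 0.008305.
P(DDoS attack | latency alert, ¬misconfigured router) = 0.008305 / 0.077115 ≈ 0.1077
With misconfigured router excluded, DDoS attack must carry more of the explanatory weight for the latency alert.

Pr[DDoS attack | latency alert] ≈ 0.0483; Pr[DDoS attack | latency alert, ¬misconfigured router] ≈ 0.1077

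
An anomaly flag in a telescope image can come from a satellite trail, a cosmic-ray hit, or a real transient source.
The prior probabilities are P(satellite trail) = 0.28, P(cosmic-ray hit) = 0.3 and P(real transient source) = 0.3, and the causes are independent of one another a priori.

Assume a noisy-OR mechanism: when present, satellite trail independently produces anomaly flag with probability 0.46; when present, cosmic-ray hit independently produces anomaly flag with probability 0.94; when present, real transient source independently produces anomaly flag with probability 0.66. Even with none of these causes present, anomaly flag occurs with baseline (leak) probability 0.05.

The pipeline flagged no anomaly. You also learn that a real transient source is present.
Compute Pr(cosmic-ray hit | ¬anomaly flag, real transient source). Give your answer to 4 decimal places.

Pr(cosmic-ray hit | ¬anomaly flag, real transient source) ≈ 0.0251

Under noisy-OR, P(anomaly flag | causes) = 1 − (1−0.05)·∏(1−qᵢ) over the active causes.
For the numerator, keep only cosmic-ray hit=true terms: 0.004186 + 0.000879 = 0.005065
Denominator P(¬anomaly flag | real transient source): 0.323*0.72*0.7 + 0.01938*0.72*0.3 + 0.17442*0.28*0.7 + 0.010465*0.28*0.3 = 0.202043
P(cosmic-ray hit | ¬anomaly flag, real transient source) = 0.005065/0.202043 ≈ 0.0251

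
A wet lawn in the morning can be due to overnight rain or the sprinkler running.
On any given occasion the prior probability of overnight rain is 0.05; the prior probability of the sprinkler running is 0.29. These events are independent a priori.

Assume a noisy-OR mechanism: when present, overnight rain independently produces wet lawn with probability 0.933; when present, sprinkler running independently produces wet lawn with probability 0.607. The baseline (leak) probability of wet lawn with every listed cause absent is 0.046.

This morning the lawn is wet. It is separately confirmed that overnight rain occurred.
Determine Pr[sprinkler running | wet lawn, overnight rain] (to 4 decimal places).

Under noisy-OR, P(wet lawn | causes) = 1 − (1−0.046)·∏(1−qᵢ) over the active causes.
P(wet lawn | overnight rain) = 0.936082·0.71 + 0.97488·0.29 = 0.664618 + 0.282715 = 0.947333
The sprinkler running-present share is 0.97488·0.29 = 0.282715.
Hence the posterior is 0.282715/0.947333 ≈ 0.2984.

Pr[sprinkler running | wet lawn, overnight rain] ≈ 0.2984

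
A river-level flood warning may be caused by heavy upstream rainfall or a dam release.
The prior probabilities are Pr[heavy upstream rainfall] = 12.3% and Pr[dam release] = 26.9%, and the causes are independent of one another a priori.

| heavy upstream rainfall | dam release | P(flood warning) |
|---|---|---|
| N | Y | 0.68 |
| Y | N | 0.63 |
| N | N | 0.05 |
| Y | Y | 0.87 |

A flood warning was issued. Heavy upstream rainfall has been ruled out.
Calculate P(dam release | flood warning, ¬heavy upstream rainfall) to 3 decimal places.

P(dam release | flood warning, ¬heavy upstream rainfall) ≈ 0.833

Weight on dam release=true, given the evidence: 0.68*0.269 = 0.182920
The normalizing constant is 0.05*0.731 + 0.68*0.269 = 0.219470
Posterior = 0.182920 / 0.219470 ≈ 0.833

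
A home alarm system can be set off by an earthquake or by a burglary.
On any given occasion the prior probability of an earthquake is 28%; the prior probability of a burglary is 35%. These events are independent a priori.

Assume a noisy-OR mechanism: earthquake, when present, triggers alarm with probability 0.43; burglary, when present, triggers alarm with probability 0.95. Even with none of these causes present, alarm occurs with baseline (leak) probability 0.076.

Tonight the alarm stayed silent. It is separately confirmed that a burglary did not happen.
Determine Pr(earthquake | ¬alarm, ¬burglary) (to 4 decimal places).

Under noisy-OR, P(alarm | causes) = 1 − (1−0.076)·∏(1−qᵢ) over the active causes.
Enumerate both values of earthquake and weight by the priors:
  P(¬alarm | ¬burglary) = 0.924*0.72 + 0.52668*0.28
        = 0.665280 + 0.147470 = 0.812750
Keeping only the earthquake-present terms gives 0.147470, so
  P(earthquake | ¬alarm, ¬burglary) = 0.147470 / 0.812750 ≈ 0.1814

Pr(earthquake | ¬alarm, ¬burglary) ≈ 0.1814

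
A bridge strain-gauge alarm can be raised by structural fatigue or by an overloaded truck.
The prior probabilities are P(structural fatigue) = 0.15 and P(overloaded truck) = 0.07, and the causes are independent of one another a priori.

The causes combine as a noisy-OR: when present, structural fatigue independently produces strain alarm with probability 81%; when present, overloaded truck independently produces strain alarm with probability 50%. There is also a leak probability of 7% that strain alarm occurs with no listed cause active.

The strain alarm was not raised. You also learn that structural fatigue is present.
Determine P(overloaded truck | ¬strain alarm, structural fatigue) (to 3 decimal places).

Under noisy-OR, P(strain alarm | causes) = 1 − (1−0.07)·∏(1−qᵢ) over the active causes.
Sum P(¬strain alarm|·) weighted by the priors over both values of overloaded truck:
  P(¬strain alarm | structural fatigue) = 0.1767*0.93 + 0.08835*0.07
        = 0.164331 + 0.006185 = 0.170516
The terms with overloaded truck present sum to 0.006185, so
  P(overloaded truck | ¬strain alarm, structural fatigue) = 0.006185 / 0.170516 ≈ 0.036

P(overloaded truck | ¬strain alarm, structural fatigue) ≈ 0.036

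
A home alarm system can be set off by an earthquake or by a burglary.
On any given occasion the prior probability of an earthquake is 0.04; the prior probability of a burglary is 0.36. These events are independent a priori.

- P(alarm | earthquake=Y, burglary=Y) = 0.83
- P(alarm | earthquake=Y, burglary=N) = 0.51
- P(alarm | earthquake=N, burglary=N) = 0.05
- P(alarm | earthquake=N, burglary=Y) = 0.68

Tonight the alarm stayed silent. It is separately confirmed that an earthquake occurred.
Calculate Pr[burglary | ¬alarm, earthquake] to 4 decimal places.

Weight on burglary=true, given the evidence: 0.17·0.36 = 0.061200
The normalizing constant is 0.49·0.64 + 0.17·0.36 = 0.374800
Posterior = 0.061200 / 0.374800 ≈ 0.1633

Pr[burglary | ¬alarm, earthquake] ≈ 0.1633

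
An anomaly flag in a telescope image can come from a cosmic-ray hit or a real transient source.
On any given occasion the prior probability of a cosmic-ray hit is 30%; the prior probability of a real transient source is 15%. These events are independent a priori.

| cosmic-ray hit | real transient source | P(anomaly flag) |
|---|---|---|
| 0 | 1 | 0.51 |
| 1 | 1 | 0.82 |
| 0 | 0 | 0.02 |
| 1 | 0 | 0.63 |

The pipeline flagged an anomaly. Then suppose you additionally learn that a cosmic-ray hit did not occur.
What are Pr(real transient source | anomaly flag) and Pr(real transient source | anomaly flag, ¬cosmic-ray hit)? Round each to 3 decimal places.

P(anomaly flag) = 0.02×0.7×0.85 + 0.51×0.7×0.15 + 0.63×0.3×0.85 + 0.82×0.3×0.15 = 0.011900 + 0.053550 + 0.160650 + 0.036900 = 0.263000
Restricting to configurations with real transient source present: 0.053550 + 0.036900 = 0.090450.
So P(real transient source | anomaly flag) = 0.090450/0.263000 ≈ 0.344.

Now also conditioning on cosmic-ray hit≠true:
By total probability over both values of real transient source:
  P(anomaly flag | ¬cosmic-ray hit) = 0.02*0.85 + 0.51*0.15
        = 0.017000 + 0.076500 = 0.093500
Keeping only the real transient source-present terms gives 0.076500, so
  P(real transient source | anomaly flag, ¬cosmic-ray hit) = 0.076500 / 0.093500 ≈ 0.818
With cosmic-ray hit excluded, real transient source must carry more of the explanatory weight for the anomaly flag.

Pr(real transient source | anomaly flag) ≈ 0.344; Pr(real transient source | anomaly flag, ¬cosmic-ray hit) ≈ 0.818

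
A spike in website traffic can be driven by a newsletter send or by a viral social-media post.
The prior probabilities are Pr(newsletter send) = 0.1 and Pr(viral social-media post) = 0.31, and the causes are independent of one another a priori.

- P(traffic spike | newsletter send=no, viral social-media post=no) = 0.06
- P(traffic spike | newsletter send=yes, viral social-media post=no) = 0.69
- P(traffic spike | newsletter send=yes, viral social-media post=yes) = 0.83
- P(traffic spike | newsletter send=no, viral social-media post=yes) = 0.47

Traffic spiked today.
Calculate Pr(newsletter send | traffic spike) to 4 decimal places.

Pr(newsletter send | traffic spike) ≈ 0.3034

P(traffic spike) = 0.06×0.9×0.69 + 0.47×0.9×0.31 + 0.69×0.1×0.69 + 0.83×0.1×0.31 = 0.037260 + 0.131130 + 0.047610 + 0.025730 = 0.241730
Of this, 0.073340 comes from 0.047610 + 0.025730 (the newsletter send=true cases).
So P(newsletter send | traffic spike) = 0.073340/0.241730 ≈ 0.3034.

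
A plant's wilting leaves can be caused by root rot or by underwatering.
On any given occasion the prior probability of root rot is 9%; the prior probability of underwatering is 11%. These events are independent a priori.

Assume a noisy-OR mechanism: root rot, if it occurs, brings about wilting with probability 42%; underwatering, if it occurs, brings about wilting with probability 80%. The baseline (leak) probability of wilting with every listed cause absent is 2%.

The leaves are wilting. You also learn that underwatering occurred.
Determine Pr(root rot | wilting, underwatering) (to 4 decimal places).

Under noisy-OR, P(wilting | causes) = 1 − (1−0.02)·∏(1−qᵢ) over the active causes.
For the numerator, keep only root rot=true terms: 0.88632·0.09 = 0.079769
Normalizer over all consistent configurations: 0.804·0.91 + 0.88632·0.09 = 0.811409
Posterior = 0.079769 / 0.811409 ≈ 0.0983

Pr(root rot | wilting, underwatering) ≈ 0.0983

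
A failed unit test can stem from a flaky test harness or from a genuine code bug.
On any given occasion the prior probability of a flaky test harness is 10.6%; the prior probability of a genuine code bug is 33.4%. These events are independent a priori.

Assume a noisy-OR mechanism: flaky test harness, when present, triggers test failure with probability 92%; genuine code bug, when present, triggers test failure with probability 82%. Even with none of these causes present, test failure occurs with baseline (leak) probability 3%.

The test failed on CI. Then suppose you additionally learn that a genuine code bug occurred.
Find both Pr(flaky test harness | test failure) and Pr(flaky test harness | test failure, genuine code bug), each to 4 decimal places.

Under noisy-OR, P(test failure | causes) = 1 − (1−0.03)·∏(1−qᵢ) over the active causes.
Sum P(test failure|·) weighted by the priors over the 4 (flaky test harness, genuine code bug) configurations:
  P(test failure) = 0.03*0.894*0.666 + 0.8254*0.894*0.334 + 0.9224*0.106*0.666 + 0.986032*0.106*0.334
        = 0.017862 + 0.246461 + 0.065118 + 0.034909 = 0.364350
Keeping only the flaky test harness-present terms gives 0.100027, so
  P(flaky test harness | test failure) = 0.100027 / 0.364350 ≈ 0.2745

With the extra evidence:
For the numerator, keep only flaky test harness=true terms: 0.986032·0.106 = 0.104519
The normalizing constant is 0.8254·0.894 + 0.986032·0.106 = 0.842427
Posterior = 0.104519 / 0.842427 ≈ 0.1241
— genuine code bug explains away the evidence for flaky test harness.

Pr(flaky test harness | test failure) ≈ 0.2745; Pr(flaky test harness | test failure, genuine code bug) ≈ 0.1241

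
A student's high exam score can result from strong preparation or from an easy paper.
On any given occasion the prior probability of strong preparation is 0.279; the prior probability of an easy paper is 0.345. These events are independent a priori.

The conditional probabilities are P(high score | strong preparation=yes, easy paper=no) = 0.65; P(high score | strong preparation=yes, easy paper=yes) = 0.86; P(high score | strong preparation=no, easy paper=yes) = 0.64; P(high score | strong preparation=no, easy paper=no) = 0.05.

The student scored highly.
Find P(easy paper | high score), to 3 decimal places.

Sum P(high score|·) weighted by the priors over the 4 (strong preparation, easy paper) configurations:
  P(high score) = 0.05×0.721×0.655 + 0.64×0.721×0.345 + 0.65×0.279×0.655 + 0.86×0.279×0.345
        = 0.023613 + 0.159197 + 0.118784 + 0.082779 = 0.384373
Configurations with easy paper contribute 0.241976, so
  P(easy paper | high score) = 0.241976 / 0.384373 ≈ 0.630

P(easy paper | high score) ≈ 0.630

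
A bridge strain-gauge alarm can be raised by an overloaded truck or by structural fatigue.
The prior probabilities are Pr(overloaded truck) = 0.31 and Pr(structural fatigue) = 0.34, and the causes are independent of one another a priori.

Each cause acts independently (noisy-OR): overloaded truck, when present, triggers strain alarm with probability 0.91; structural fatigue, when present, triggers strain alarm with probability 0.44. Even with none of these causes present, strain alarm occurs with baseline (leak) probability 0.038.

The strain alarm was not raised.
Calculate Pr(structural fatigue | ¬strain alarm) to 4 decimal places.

Pr(structural fatigue | ¬strain alarm) ≈ 0.2239

Under noisy-OR, P(strain alarm | causes) = 1 − (1−0.038)·∏(1−qᵢ) over the active causes.
P(¬strain alarm) = 0.962·0.69·0.66 + 0.53872·0.69·0.34 + 0.08658·0.31·0.66 + 0.048485·0.31·0.34 = 0.438095 + 0.126384 + 0.017714 + 0.005110 = 0.587303
The structural fatigue-present share is 0.126384 + 0.005110 = 0.131494.
Hence the posterior is 0.131494/0.587303 ≈ 0.2239.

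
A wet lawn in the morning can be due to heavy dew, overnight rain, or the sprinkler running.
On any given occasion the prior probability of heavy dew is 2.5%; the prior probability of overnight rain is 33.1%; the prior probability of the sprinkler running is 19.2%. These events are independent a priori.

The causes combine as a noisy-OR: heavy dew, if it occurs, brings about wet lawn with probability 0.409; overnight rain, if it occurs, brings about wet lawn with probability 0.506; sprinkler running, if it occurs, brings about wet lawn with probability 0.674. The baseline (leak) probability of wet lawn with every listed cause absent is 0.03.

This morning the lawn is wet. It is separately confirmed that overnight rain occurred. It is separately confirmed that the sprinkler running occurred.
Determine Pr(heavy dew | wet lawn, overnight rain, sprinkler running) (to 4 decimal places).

Under noisy-OR, P(wet lawn | causes) = 1 − (1−0.03)·∏(1−qᵢ) over the active causes.
P(wet lawn | overnight rain, sprinkler running) = 0.843787*0.975 + 0.907678*0.025 = 0.822692 + 0.022692 = 0.845384
Restricting to configurations with heavy dew present: 0.907678*0.025 = 0.022692.
So P(heavy dew | wet lawn, overnight rain, sprinkler running) = 0.022692/0.845384 ≈ 0.0268.

Pr(heavy dew | wet lawn, overnight rain, sprinkler running) ≈ 0.0268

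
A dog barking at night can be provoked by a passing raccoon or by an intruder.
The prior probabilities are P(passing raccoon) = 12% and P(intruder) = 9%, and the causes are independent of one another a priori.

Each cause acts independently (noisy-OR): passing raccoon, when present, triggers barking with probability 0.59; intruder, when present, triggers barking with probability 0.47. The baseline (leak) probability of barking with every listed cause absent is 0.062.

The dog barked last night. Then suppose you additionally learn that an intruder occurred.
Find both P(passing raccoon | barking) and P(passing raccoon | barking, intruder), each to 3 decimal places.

P(passing raccoon | barking) ≈ 0.459; P(passing raccoon | barking, intruder) ≈ 0.178

Under noisy-OR, P(barking | causes) = 1 − (1−0.062)·∏(1−qᵢ) over the active causes.
Numerator (weight on configurations with passing raccoon): 0.067204 + 0.008599 = 0.075803
Normalizer over all consistent configurations: 0.062·0.88·0.91 + 0.50286·0.88·0.09 + 0.61542·0.12·0.91 + 0.796173·0.12·0.09 = 0.165280
Posterior = 0.075803 / 0.165280 ≈ 0.459

With the extra evidence:
Sum P(barking|·) weighted by the priors over both values of passing raccoon:
  P(barking | intruder) = 0.50286×0.88 + 0.796173×0.12
        = 0.442517 + 0.095541 = 0.538058
Configurations with passing raccoon contribute 0.095541, so
  P(passing raccoon | barking, intruder) = 0.095541 / 0.538058 ≈ 0.178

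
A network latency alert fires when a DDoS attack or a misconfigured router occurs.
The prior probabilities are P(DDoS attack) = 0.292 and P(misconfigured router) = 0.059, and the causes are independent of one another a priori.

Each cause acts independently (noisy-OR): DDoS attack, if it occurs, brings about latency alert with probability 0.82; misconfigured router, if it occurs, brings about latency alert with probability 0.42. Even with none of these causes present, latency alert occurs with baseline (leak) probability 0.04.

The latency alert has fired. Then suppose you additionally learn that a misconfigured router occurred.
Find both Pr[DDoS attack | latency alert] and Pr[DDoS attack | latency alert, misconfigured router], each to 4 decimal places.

Under noisy-OR, P(latency alert | causes) = 1 − (1−0.04)·∏(1−qᵢ) over the active causes.
P(latency alert) = 0.04×0.708×0.941 + 0.4432×0.708×0.059 + 0.8272×0.292×0.941 + 0.899776×0.292×0.059 = 0.026649 + 0.018513 + 0.227291 + 0.015501 = 0.287954
Restricting to configurations with DDoS attack present: 0.227291 + 0.015501 = 0.242792.
P(DDoS attack | latency alert) = 0.242792 / 0.287954 ≈ 0.8432

With the extra evidence:
Enumerate both values of DDoS attack and weight by the priors:
  P(latency alert | misconfigured router) = 0.4432*0.708 + 0.899776*0.292
        = 0.313786 + 0.262735 = 0.576521
Configurations with DDoS attack contribute 0.262735, so
  P(DDoS attack | latency alert, misconfigured router) = 0.262735 / 0.576521 ≈ 0.4557
The drop from 0.8432 to 0.4557 is the explaining-away (discounting) effect.

Pr[DDoS attack | latency alert] ≈ 0.8432; Pr[DDoS attack | latency alert, misconfigured router] ≈ 0.4557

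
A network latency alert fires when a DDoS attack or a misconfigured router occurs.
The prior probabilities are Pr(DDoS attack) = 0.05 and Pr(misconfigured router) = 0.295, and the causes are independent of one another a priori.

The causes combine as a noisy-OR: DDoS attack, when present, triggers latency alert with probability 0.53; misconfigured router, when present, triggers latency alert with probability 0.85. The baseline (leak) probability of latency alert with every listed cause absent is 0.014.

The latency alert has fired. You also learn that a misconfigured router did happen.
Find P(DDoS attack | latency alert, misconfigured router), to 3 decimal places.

P(DDoS attack | latency alert, misconfigured router) ≈ 0.054

Under noisy-OR, P(latency alert | causes) = 1 − (1−0.014)·∏(1−qᵢ) over the active causes.
P(latency alert | misconfigured router) = 0.8521×0.95 + 0.930487×0.05 = 0.809495 + 0.046524 = 0.856019
Restricting to configurations with DDoS attack present: 0.930487×0.05 = 0.046524.
P(DDoS attack | latency alert, misconfigured router) = 0.046524 / 0.856019 ≈ 0.054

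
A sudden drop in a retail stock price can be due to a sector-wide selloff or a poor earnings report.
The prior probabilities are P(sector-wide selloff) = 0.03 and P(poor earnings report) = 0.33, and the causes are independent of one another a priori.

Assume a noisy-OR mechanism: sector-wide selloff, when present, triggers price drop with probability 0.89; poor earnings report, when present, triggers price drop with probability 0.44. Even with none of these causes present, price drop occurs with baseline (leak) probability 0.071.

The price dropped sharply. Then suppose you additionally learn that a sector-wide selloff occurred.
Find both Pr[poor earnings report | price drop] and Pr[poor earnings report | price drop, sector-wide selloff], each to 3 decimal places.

Pr[poor earnings report | price drop] ≈ 0.717; Pr[poor earnings report | price drop, sector-wide selloff] ≈ 0.341

Under noisy-OR, P(price drop | causes) = 1 − (1−0.071)·∏(1−qᵢ) over the active causes.
Sum P(price drop|·) weighted by the priors over the 4 (sector-wide selloff, poor earnings report) configurations:
  P(price drop) = 0.071*0.97*0.67 + 0.47976*0.97*0.33 + 0.89781*0.03*0.67 + 0.942774*0.03*0.33
        = 0.046143 + 0.153571 + 0.018046 + 0.009333 = 0.227093
Configurations with poor earnings report contribute 0.162904, so
  P(poor earnings report | price drop) = 0.162904 / 0.227093 ≈ 0.717

With the extra evidence:
Enumerate both values of poor earnings report and weight by the priors:
  P(price drop | sector-wide selloff) = 0.89781*0.67 + 0.942774*0.33
        = 0.601533 + 0.311115 = 0.912648
Configurations with poor earnings report contribute 0.311115, so
  P(poor earnings report | price drop, sector-wide selloff) = 0.311115 / 0.912648 ≈ 0.341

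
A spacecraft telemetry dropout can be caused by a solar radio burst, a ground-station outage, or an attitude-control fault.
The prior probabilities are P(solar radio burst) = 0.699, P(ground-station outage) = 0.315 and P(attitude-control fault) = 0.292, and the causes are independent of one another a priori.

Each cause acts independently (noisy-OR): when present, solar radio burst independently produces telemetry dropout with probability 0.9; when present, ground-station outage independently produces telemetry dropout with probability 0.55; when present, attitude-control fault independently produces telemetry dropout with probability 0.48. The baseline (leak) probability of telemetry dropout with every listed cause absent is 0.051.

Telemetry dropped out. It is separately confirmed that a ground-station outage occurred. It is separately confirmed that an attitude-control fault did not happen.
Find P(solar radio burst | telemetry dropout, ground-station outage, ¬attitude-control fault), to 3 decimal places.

P(solar radio burst | telemetry dropout, ground-station outage, ¬attitude-control fault) ≈ 0.795

Under noisy-OR, P(telemetry dropout | causes) = 1 − (1−0.051)·∏(1−qᵢ) over the active causes.
P(telemetry dropout | ground-station outage, ¬attitude-control fault) = 0.57295×0.301 + 0.957295×0.699 = 0.172458 + 0.669149 = 0.841607
The solar radio burst-present share is 0.957295×0.699 = 0.669149.
Hence the posterior is 0.669149/0.841607 ≈ 0.795.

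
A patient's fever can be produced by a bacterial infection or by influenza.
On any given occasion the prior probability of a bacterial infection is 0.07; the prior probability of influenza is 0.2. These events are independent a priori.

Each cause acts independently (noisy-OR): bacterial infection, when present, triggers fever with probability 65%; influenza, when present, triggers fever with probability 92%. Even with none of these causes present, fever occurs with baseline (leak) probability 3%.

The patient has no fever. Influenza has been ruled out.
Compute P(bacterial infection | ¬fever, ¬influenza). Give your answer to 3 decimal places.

P(bacterial infection | ¬fever, ¬influenza) ≈ 0.026

Under noisy-OR, P(fever | causes) = 1 − (1−0.03)·∏(1−qᵢ) over the active causes.
P(¬fever | ¬influenza) = 0.97*0.93 + 0.3395*0.07 = 0.902100 + 0.023765 = 0.925865
Restricting to configurations with bacterial infection present: 0.3395*0.07 = 0.023765.
P(bacterial infection | ¬fever, ¬influenza) = 0.023765 / 0.925865 ≈ 0.026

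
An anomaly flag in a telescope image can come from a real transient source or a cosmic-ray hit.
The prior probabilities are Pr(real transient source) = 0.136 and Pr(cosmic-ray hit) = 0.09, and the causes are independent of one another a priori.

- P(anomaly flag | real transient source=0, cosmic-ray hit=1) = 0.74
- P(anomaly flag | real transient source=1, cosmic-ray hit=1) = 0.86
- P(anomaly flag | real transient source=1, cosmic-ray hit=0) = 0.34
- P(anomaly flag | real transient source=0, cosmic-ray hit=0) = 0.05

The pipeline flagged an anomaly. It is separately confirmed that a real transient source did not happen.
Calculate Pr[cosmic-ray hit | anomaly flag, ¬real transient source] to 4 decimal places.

Pr[cosmic-ray hit | anomaly flag, ¬real transient source] ≈ 0.5941

Sum P(anomaly flag|·) weighted by the priors over both values of cosmic-ray hit:
  P(anomaly flag | ¬real transient source) = 0.05*0.91 + 0.74*0.09
        = 0.045500 + 0.066600 = 0.112100
Keeping only the cosmic-ray hit-present terms gives 0.066600, so
  P(cosmic-ray hit | anomaly flag, ¬real transient source) = 0.066600 / 0.112100 ≈ 0.5941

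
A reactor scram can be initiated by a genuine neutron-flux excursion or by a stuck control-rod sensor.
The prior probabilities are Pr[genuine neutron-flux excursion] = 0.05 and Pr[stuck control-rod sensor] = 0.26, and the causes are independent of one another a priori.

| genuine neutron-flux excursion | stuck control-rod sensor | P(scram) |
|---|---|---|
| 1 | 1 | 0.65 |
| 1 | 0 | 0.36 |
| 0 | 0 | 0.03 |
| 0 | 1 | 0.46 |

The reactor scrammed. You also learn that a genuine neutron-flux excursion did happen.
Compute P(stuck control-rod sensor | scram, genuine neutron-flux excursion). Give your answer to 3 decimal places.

Enumerate both values of stuck control-rod sensor and weight by the priors:
  P(scram | genuine neutron-flux excursion) = 0.36·0.74 + 0.65·0.26
        = 0.266400 + 0.169000 = 0.435400
The terms with stuck control-rod sensor present sum to 0.169000, so
  P(stuck control-rod sensor | scram, genuine neutron-flux excursion) = 0.169000 / 0.435400 ≈ 0.388

P(stuck control-rod sensor | scram, genuine neutron-flux excursion) ≈ 0.388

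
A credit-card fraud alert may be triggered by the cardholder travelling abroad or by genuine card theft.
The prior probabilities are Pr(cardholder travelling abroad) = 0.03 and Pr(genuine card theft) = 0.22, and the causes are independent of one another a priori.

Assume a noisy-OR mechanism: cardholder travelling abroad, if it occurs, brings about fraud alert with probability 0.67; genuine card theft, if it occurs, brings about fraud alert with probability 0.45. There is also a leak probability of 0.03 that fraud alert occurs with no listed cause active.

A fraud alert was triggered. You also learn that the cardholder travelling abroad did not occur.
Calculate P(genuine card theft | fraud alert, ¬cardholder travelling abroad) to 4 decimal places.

P(genuine card theft | fraud alert, ¬cardholder travelling abroad) ≈ 0.8143

Under noisy-OR, P(fraud alert | causes) = 1 − (1−0.03)·∏(1−qᵢ) over the active causes.
Numerator (weight on configurations with genuine card theft): 0.4665*0.22 = 0.102630
Normalizer over all consistent configurations: 0.03*0.78 + 0.4665*0.22 = 0.126030
Posterior = 0.102630 / 0.126030 ≈ 0.8143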